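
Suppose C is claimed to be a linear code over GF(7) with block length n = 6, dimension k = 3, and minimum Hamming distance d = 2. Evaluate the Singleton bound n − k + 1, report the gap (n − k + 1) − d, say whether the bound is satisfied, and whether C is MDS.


Singleton RHS = n − k + 1 = 4, slack = 2, bound satisfied, not MDS.

Singleton bound: d ≤ n − k + 1.
Here n = 6, k = 3, so n − k + 1 = 4.
Given d = 2, check d ≤ 4: YES.
Slack = (n − k + 1) − d = 2.
The code is NOT MDS (slack = 2 > 0).
Description: the claimed parameters are [6, 3, 2]_7; such a code would be non-MDS.


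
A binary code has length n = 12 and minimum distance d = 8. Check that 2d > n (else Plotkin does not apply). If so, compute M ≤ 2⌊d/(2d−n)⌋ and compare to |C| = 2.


Plotkin bound M ≤ 4; given |C| = 2 ≤ bound (satisfied).

Check applicability: 2d = 16, n = 12.
2d − n = 4 > 0, so Plotkin applies.
Compute d/(2d−n) = 8/4 ≈ 2.0000.
⌊d/(2d−n)⌋ = 2.
Plotkin bound: M ≤ 2·2 = 4.
Given |C| = 2, check: satisfied.
This |C| is below the Plotkin bound.


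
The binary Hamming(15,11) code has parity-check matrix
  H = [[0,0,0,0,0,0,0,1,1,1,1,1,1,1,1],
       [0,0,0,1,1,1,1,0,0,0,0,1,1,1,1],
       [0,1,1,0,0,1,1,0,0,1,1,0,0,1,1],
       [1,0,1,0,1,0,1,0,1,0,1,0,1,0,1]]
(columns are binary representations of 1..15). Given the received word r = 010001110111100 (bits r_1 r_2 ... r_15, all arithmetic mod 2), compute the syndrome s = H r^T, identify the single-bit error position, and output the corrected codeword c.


s = (1, 0, 1, 1)^T, error position = 11, corrected codeword c = 010001110101100

Compute s = H r^T mod 2 one row at a time:
  s_1 = 1 + 0 + 1 + 1 + 1 + 1 + 0 + 0 = 5 ≡ 1 (mod 2).
  s_2 = 0 + 0 + 1 + 1 + 1 + 1 + 0 + 0 = 4 ≡ 0 (mod 2).
  s_3 = 1 + 0 + 1 + 1 + 1 + 1 + 0 + 0 = 5 ≡ 1 (mod 2).
  s_4 = 0 + 0 + 0 + 1 + 0 + 1 + 1 + 0 = 3 ≡ 1 (mod 2).
s = (1, 0, 1, 1)^T — this equals column 11 of H (binary 1011), so error is at position 11.
Correct: flip bit 11 of r = 010001110111100 to get c = 010001110101100.


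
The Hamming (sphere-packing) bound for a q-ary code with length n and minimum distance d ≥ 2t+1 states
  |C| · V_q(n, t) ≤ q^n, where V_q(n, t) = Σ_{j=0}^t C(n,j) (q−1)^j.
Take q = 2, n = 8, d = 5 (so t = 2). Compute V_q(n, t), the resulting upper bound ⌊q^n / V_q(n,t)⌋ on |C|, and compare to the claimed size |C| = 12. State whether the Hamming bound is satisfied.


V_q(n, t) = 37, q^n = 256, Hamming bound = 6, |C| = 12 > bound (violated).

Step 1: Compute V_q(n, t) = Σ_{j=0}^2 C(n, j) (q−1)^j.
  j = 0: C(8,0)·(1)^0 = 1·1 = 1.
  j = 1: C(8,1)·(1)^1 = 8·1 = 8.
  j = 2: C(8,2)·(1)^2 = 28·1 = 28.
  V_q(n, t) = 1 + 8 + 28 = 37.
Step 2: q^n = 2^8 = 256.
Step 3: Hamming bound ⌊q^n / V_q(n,t)⌋ = ⌊256/37⌋ = 6.
Step 4: Compare |C| = 12 to 6: violated.
The claimed |C| lies above the Hamming bound, so no 2-ary code of length 8 with d ≥ 5 can have 12 codewords.


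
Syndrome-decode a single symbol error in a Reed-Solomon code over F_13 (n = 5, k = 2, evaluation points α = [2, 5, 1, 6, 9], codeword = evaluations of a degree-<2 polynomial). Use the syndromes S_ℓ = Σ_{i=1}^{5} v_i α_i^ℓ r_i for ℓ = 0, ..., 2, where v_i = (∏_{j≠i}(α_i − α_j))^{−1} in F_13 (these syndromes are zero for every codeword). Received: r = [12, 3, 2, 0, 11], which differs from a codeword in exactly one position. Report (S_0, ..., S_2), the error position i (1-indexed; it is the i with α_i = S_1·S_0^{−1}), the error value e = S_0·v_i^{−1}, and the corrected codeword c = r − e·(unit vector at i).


S = (8, 7, 11), error at position 5, error magnitude e = 7, c = [12, 3, 2, 0, 4].

Step 1: column multipliers v_i = (∏_{j≠i}(α_i − α_j))^{−1} mod 13.
  i = 1 (α = 2): (2−5)(2−1)(2−6)(2−9) = (−3)·1·(−4)·(−7) = −84 ≡ 7, so v_1 = 7^{−1} = 2 (mod 13).
  i = 2 (α = 5): (5−2)(5−1)(5−6)(5−9) = 3·4·(−1)·(−4) = 48 ≡ 9, so v_2 = 9^{−1} = 3 (mod 13).
  i = 3 (α = 1): (1−2)(1−5)(1−6)(1−9) = (−1)·(−4)·(−5)·(−8) = 160 ≡ 4, so v_3 = 4^{−1} = 10 (mod 13).
  i = 4 (α = 6): (6−2)(6−5)(6−1)(6−9) = 4·1·5·(−3) = −60 ≡ 5, so v_4 = 5^{−1} = 8 (mod 13).
  i = 5 (α = 9): (9−2)(9−5)(9−1)(9−6) = 7·4·8·3 = 672 ≡ 9, so v_5 = 9^{−1} = 3 (mod 13).
  v = [2, 3, 10, 8, 3].
Step 2: syndromes of r = [12, 3, 2, 0, 11] (all sums mod 13).
  S_0 = Σ v_i r_i = 2·12 + 3·3 + 10·2 + 8·0 + 3·11 = 86 ≡ 8.
  S_1 = Σ v_i α_i r_i = 2·2·12 + 3·5·3 + 10·1·2 + 8·6·0 + 3·9·11 = 410 ≡ 7.
  α_i^2 mod 13 = [4, 12, 1, 10, 3].
  S_2 = Σ v_i α_i^2 r_i = 2·4·12 + 3·12·3 + 10·1·2 + 8·10·0 + 3·3·11 = 323 ≡ 11.
  S = (8, 7, 11) ≠ 0, so r is not a codeword (an error is present).
Step 3: locate the error. For a single error e at position i, S_ℓ = v_i·e·α_i^ℓ, so α_err = S_1/S_0.
  S_0^{−1} = 8^{−1} = 5 (mod 13), so α_err = 7·5 = 35 ≡ 9 = α_5. Error position i = 5.
  Consistency check: S_2/S_1 = 11·2 = 22 ≡ 9 = α_err ✓ (single-error assumption holds).
Step 4: error magnitude e = S_0/v_5 = S_0·∏_{j≠5}(α_5 − α_j) = 8·9 = 72 ≡ 7 (mod 13).
Step 5: correct position 5: c_5 = r_5 − e = 11 − 7 ≡ 4 (mod 13). Hence c = [12, 3, 2, 0, 4].
  Check: interpolating c through the α_i gives m(x) = 5 + 10·x (degree < 2) with m(α_i) = c_i for every i, so c is indeed a codeword.


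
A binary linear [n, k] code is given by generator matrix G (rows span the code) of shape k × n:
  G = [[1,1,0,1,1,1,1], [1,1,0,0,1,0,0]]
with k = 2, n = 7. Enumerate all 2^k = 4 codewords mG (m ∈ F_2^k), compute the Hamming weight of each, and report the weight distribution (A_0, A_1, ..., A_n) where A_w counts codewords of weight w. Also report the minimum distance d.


Weight distribution: A_0 = 1, A_3 = 2, A_6 = 1. Minimum distance d = 3.

Enumerate all 2^2 = 4 messages m ∈ F_2^2.
For each, compute codeword c = mG in F_2^7, then tally its weight.
  m = 00 → c = 0000000, weight = 0.
  m = 10 → c = 1101111, weight = 6.
  m = 01 → c = 1100100, weight = 3.
  m = 11 → c = 0001011, weight = 3.
Tally weights:
  weight 0: 1 codewords.
  weight 3: 2 codewords.
  weight 6: 1 codewords.
Minimum distance d = smallest w > 0 with A_w > 0 = 3.
Sanity: Σ A_w = 4 = 2^2 = 4 ✓.


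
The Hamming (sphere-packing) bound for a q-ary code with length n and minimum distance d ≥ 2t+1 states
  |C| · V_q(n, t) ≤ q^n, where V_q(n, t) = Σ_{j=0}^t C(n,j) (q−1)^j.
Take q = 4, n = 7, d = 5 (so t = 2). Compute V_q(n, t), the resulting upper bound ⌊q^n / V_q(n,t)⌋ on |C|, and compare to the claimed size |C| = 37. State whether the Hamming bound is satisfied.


V_q(n, t) = 211, q^n = 16384, Hamming bound = 77, |C| = 37 ≤ bound (satisfied).

Step 1: Compute V_q(n, t) = Σ_{j=0}^2 C(n, j) (q−1)^j.
  j = 0: C(7,0)·(3)^0 = 1·1 = 1.
  j = 1: C(7,1)·(3)^1 = 7·3 = 21.
  j = 2: C(7,2)·(3)^2 = 21·9 = 189.
  V_q(n, t) = 1 + 21 + 189 = 211.
Step 2: q^n = 4^7 = 16384.
Step 3: Hamming bound ⌊q^n / V_q(n,t)⌋ = ⌊16384/211⌋ = 77.
Step 4: Compare |C| = 37 to 77: satisfied.
The claimed |C| lies below the Hamming bound.


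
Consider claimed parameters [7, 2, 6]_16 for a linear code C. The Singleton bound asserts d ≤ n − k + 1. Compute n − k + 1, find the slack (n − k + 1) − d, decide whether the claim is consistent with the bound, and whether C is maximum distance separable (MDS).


Singleton RHS = n − k + 1 = 6, slack = 0, bound satisfied, MDS.

Singleton bound: d ≤ n − k + 1.
Here n = 7, k = 2, so n − k + 1 = 6.
Given d = 6, check d ≤ 6: YES.
Slack = (n − k + 1) − d = 0.
The code is MDS (slack = 0).
Description: the claimed parameters are [7, 2, 6]_16; such a code would be MDS (meets Singleton bound).


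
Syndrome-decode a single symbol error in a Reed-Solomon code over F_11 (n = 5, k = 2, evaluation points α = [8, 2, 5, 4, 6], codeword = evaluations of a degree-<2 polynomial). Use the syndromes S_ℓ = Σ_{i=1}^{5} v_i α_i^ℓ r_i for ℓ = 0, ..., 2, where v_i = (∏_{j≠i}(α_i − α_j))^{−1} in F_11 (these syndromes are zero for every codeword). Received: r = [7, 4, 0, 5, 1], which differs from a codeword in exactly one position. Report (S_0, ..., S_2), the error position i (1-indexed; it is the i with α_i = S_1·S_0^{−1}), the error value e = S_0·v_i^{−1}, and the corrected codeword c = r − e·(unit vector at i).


S = (1, 6, 3), error at position 5, error magnitude e = 6, c = [7, 4, 0, 5, 6].

Step 1: column multipliers v_i = (∏_{j≠i}(α_i − α_j))^{−1} mod 11.
  i = 1 (α = 8): (8−2)(8−5)(8−4)(8−6) = 6·3·4·2 = 144 ≡ 1, so v_1 = 1^{−1} = 1 (mod 11).
  i = 2 (α = 2): (2−8)(2−5)(2−4)(2−6) = (−6)·(−3)·(−2)·(−4) = 144 ≡ 1, so v_2 = 1^{−1} = 1 (mod 11).
  i = 3 (α = 5): (5−8)(5−2)(5−4)(5−6) = (−3)·3·1·(−1) = 9 ≡ 9, so v_3 = 9^{−1} = 5 (mod 11).
  i = 4 (α = 4): (4−8)(4−2)(4−5)(4−6) = (−4)·2·(−1)·(−2) = −16 ≡ 6, so v_4 = 6^{−1} = 2 (mod 11).
  i = 5 (α = 6): (6−8)(6−2)(6−5)(6−4) = (−2)·4·1·2 = −16 ≡ 6, so v_5 = 6^{−1} = 2 (mod 11).
  v = [1, 1, 5, 2, 2].
Step 2: syndromes of r = [7, 4, 0, 5, 1] (all sums mod 11).
  S_0 = Σ v_i r_i = 1·7 + 1·4 + 5·0 + 2·5 + 2·1 = 23 ≡ 1.
  S_1 = Σ v_i α_i r_i = 1·8·7 + 1·2·4 + 5·5·0 + 2·4·5 + 2·6·1 = 116 ≡ 6.
  α_i^2 mod 11 = [9, 4, 3, 5, 3].
  S_2 = Σ v_i α_i^2 r_i = 1·9·7 + 1·4·4 + 5·3·0 + 2·5·5 + 2·3·1 = 135 ≡ 3.
  S = (1, 6, 3) ≠ 0, so r is not a codeword (an error is present).
Step 3: locate the error. For a single error e at position i, S_ℓ = v_i·e·α_i^ℓ, so α_err = S_1/S_0.
  S_0^{−1} = 1^{−1} = 1 (mod 11), so α_err = 6·1 = 6 ≡ 6 = α_5. Error position i = 5.
  Consistency check: S_2/S_1 = 3·2 = 6 ≡ 6 = α_err ✓ (single-error assumption holds).
Step 4: error magnitude e = S_0/v_5 = S_0·∏_{j≠5}(α_5 − α_j) = 1·6 = 6 ≡ 6 (mod 11).
Step 5: correct position 5: c_5 = r_5 − e = 1 − 6 ≡ 6 (mod 11). Hence c = [7, 4, 0, 5, 6].
  Check: interpolating c through the α_i gives m(x) = 3 + 6·x (degree < 2) with m(α_i) = c_i for every i, so c is indeed a codeword.


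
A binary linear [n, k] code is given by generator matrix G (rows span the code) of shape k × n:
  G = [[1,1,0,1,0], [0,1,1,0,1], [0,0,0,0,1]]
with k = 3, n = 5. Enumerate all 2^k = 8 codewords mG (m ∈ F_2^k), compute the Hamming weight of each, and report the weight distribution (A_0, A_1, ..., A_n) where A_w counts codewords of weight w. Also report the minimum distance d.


Weight distribution: A_0 = 1, A_1 = 1, A_2 = 1, A_3 = 3, A_4 = 2. Minimum distance d = 1.

Enumerate all 2^3 = 8 messages m ∈ F_2^3.
For each, compute codeword c = mG in F_2^5, then tally its weight.
  m = 000 → c = 00000, weight = 0.
  m = 100 → c = 11010, weight = 3.
  m = 010 → c = 01101, weight = 3.
  m = 110 → c = 10111, weight = 4.
  m = 001 → c = 00001, weight = 1.
  m = 101 → c = 11011, weight = 4.
  m = 011 → c = 01100, weight = 2.
  m = 111 → c = 10110, weight = 3.
Tally weights:
  weight 0: 1 codewords.
  weight 1: 1 codewords.
  weight 2: 1 codewords.
  weight 3: 3 codewords.
  weight 4: 2 codewords.
Minimum distance d = smallest w > 0 with A_w > 0 = 1.
Sanity: Σ A_w = 8 = 2^3 = 8 ✓.


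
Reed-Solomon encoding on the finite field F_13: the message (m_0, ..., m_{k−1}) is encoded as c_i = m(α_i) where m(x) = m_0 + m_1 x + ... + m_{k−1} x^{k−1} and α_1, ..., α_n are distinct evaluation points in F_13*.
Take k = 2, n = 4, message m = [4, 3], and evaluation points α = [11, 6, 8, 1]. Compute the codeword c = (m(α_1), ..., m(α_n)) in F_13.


c = [11, 9, 2, 7]

Message polynomial: m(x) = 4 + 3·x (mod 13).
For each evaluation point α_i, compute m(α_i) mod 13:
  α_1 = 11: Horner steps 3 → 11, so m(11) = 11.
  α_2 = 6: Horner steps 3 → 9, so m(6) = 9.
  α_3 = 8: Horner steps 3 → 2, so m(8) = 2.
  α_4 = 1: Horner steps 3 → 7, so m(1) = 7.
Codeword c = [11, 9, 2, 7] ∈ F_13^4.


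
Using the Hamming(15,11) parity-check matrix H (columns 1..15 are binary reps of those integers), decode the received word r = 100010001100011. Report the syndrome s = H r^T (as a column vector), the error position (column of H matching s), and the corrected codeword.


s = (0, 1, 1, 0)^T, error position = 6, corrected codeword c = 100011001100011

Compute s = H r^T mod 2 one row at a time:
  s_1 = 0 + 1 + 1 + 0 + 0 + 0 + 1 + 1 = 4 ≡ 0 (mod 2).
  s_2 = 0 + 1 + 0 + 0 + 0 + 0 + 1 + 1 = 3 ≡ 1 (mod 2).
  s_3 = 0 + 0 + 0 + 0 + 1 + 0 + 1 + 1 = 3 ≡ 1 (mod 2).
  s_4 = 1 + 0 + 1 + 0 + 1 + 0 + 0 + 1 = 4 ≡ 0 (mod 2).
s = (0, 1, 1, 0)^T — this equals column 6 of H (binary 0110), so error is at position 6.
Correct: flip bit 6 of r = 100010001100011 to get c = 100011001100011.


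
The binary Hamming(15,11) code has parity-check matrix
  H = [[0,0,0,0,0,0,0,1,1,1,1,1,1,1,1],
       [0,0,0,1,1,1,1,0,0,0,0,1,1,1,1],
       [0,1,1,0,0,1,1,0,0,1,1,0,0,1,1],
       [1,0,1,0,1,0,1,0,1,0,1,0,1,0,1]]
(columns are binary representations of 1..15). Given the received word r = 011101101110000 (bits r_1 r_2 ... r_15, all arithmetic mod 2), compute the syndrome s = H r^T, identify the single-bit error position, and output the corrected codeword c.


s = (1, 1, 0, 0)^T, error position = 12, corrected codeword c = 011101101111000

Compute s = H r^T mod 2 one row at a time:
  s_1 = 0 + 1 + 1 + 1 + 0 + 0 + 0 + 0 = 3 ≡ 1 (mod 2).
  s_2 = 1 + 0 + 1 + 1 + 0 + 0 + 0 + 0 = 3 ≡ 1 (mod 2).
  s_3 = 1 + 1 + 1 + 1 + 1 + 1 + 0 + 0 = 6 ≡ 0 (mod 2).
  s_4 = 0 + 1 + 0 + 1 + 1 + 1 + 0 + 0 = 4 ≡ 0 (mod 2).
s = (1, 1, 0, 0)^T — this equals column 12 of H (binary 1100), so error is at position 12.
Correct: flip bit 12 of r = 011101101110000 to get c = 011101101111000.


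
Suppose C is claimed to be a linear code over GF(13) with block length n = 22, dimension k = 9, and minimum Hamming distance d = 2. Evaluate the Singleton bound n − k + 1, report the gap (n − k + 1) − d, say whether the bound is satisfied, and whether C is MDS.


Singleton RHS = n − k + 1 = 14, slack = 12, bound satisfied, not MDS.

Singleton bound: d ≤ n − k + 1.
Here n = 22, k = 9, so n − k + 1 = 14.
Given d = 2, check d ≤ 14: YES.
Slack = (n − k + 1) − d = 12.
The code is NOT MDS (slack = 12 > 0).
Description: the claimed parameters are [22, 9, 2]_13; such a code would be non-MDS.


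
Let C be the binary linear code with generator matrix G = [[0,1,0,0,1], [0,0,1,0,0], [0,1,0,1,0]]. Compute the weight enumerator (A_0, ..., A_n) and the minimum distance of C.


Weight distribution: A_0 = 1, A_1 = 1, A_2 = 3, A_3 = 3. Minimum distance d = 1.

Enumerate all 2^3 = 8 messages m ∈ F_2^3.
For each, compute codeword c = mG in F_2^5, then tally its weight.
  m = 000 → c = 00000, weight = 0.
  m = 100 → c = 01001, weight = 2.
  m = 010 → c = 00100, weight = 1.
  m = 110 → c = 01101, weight = 3.
  m = 001 → c = 01010, weight = 2.
  m = 101 → c = 00011, weight = 2.
  m = 011 → c = 01110, weight = 3.
  m = 111 → c = 00111, weight = 3.
Tally weights:
  weight 0: 1 codewords.
  weight 1: 1 codewords.
  weight 2: 3 codewords.
  weight 3: 3 codewords.
Minimum distance d = smallest w > 0 with A_w > 0 = 1.
Sanity: Σ A_w = 8 = 2^3 = 8 ✓.


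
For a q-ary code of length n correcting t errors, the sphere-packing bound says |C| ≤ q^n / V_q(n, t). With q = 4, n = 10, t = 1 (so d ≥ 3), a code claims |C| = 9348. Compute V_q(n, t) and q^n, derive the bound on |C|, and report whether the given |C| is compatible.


V_q(n, t) = 31, q^n = 1048576, Hamming bound = 33825, |C| = 9348 ≤ bound (satisfied).

Step 1: Compute V_q(n, t) = Σ_{j=0}^1 C(n, j) (q−1)^j.
  j = 0: C(10,0)·(3)^0 = 1·1 = 1.
  j = 1: C(10,1)·(3)^1 = 10·3 = 30.
  V_q(n, t) = 1 + 30 = 31.
Step 2: q^n = 4^10 = 1048576.
Step 3: Hamming bound ⌊q^n / V_q(n,t)⌋ = ⌊1048576/31⌋ = 33825.
Step 4: Compare |C| = 9348 to 33825: satisfied.
The claimed |C| lies below the Hamming bound.


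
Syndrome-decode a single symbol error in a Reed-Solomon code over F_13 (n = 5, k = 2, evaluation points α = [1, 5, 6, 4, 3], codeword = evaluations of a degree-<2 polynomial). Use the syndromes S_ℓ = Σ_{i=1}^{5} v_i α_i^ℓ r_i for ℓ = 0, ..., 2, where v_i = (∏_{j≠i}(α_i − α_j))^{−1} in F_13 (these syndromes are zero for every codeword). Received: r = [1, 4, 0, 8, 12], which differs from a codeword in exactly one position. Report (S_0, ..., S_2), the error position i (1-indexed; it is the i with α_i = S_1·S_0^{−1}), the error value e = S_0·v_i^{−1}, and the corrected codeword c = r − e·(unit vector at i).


S = (11, 11, 11), error at position 1, error magnitude e = 7, c = [7, 4, 0, 8, 12].

Step 1: column multipliers v_i = (∏_{j≠i}(α_i − α_j))^{−1} mod 13.
  i = 1 (α = 1): (1−5)(1−6)(1−4)(1−3) = (−4)·(−5)·(−3)·(−2) = 120 ≡ 3, so v_1 = 3^{−1} = 9 (mod 13).
  i = 2 (α = 5): (5−1)(5−6)(5−4)(5−3) = 4·(−1)·1·2 = −8 ≡ 5, so v_2 = 5^{−1} = 8 (mod 13).
  i = 3 (α = 6): (6−1)(6−5)(6−4)(6−3) = 5·1·2·3 = 30 ≡ 4, so v_3 = 4^{−1} = 10 (mod 13).
  i = 4 (α = 4): (4−1)(4−5)(4−6)(4−3) = 3·(−1)·(−2)·1 = 6 ≡ 6, so v_4 = 6^{−1} = 11 (mod 13).
  i = 5 (α = 3): (3−1)(3−5)(3−6)(3−4) = 2·(−2)·(−3)·(−1) = −12 ≡ 1, so v_5 = 1^{−1} = 1 (mod 13).
  v = [9, 8, 10, 11, 1].
Step 2: syndromes of r = [1, 4, 0, 8, 12] (all sums mod 13).
  S_0 = Σ v_i r_i = 9·1 + 8·4 + 10·0 + 11·8 + 1·12 = 141 ≡ 11.
  S_1 = Σ v_i α_i r_i = 9·1·1 + 8·5·4 + 10·6·0 + 11·4·8 + 1·3·12 = 557 ≡ 11.
  α_i^2 mod 13 = [1, 12, 10, 3, 9].
  S_2 = Σ v_i α_i^2 r_i = 9·1·1 + 8·12·4 + 10·10·0 + 11·3·8 + 1·9·12 = 765 ≡ 11.
  S = (11, 11, 11) ≠ 0, so r is not a codeword (an error is present).
Step 3: locate the error. For a single error e at position i, S_ℓ = v_i·e·α_i^ℓ, so α_err = S_1/S_0.
  S_0^{−1} = 11^{−1} = 6 (mod 13), so α_err = 11·6 = 66 ≡ 1 = α_1. Error position i = 1.
  Consistency check: S_2/S_1 = 11·6 = 66 ≡ 1 = α_err ✓ (single-error assumption holds).
Step 4: error magnitude e = S_0/v_1 = S_0·∏_{j≠1}(α_1 − α_j) = 11·3 = 33 ≡ 7 (mod 13).
Step 5: correct position 1: c_1 = r_1 − e = 1 − 7 ≡ 7 (mod 13). Hence c = [7, 4, 0, 8, 12].
  Check: interpolating c through the α_i gives m(x) = 11 + 9·x (degree < 2) with m(α_i) = c_i for every i, so c is indeed a codeword.


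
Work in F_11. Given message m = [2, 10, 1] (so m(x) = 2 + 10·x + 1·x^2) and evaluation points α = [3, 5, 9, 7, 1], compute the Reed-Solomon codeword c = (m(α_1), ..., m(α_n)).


c = [8, 0, 8, 0, 2]

Message polynomial: m(x) = 2 + 10·x + 1·x^2 (mod 11).
For each evaluation point α_i, compute m(α_i) mod 11:
  α_1 = 3: Horner steps 1 → 2 → 8, so m(3) = 8.
  α_2 = 5: Horner steps 1 → 4 → 0, so m(5) = 0.
  α_3 = 9: Horner steps 1 → 8 → 8, so m(9) = 8.
  α_4 = 7: Horner steps 1 → 6 → 0, so m(7) = 0.
  α_5 = 1: Horner steps 1 → 0 → 2, so m(1) = 2.
Codeword c = [8, 0, 8, 0, 2] ∈ F_11^5.


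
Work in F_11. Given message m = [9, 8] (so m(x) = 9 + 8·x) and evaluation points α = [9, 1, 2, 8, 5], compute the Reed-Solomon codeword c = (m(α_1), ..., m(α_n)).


c = [4, 6, 3, 7, 5]

Message polynomial: m(x) = 9 + 8·x (mod 11).
For each evaluation point α_i, compute m(α_i) mod 11:
  α_1 = 9: Horner steps 8 → 4, so m(9) = 4.
  α_2 = 1: Horner steps 8 → 6, so m(1) = 6.
  α_3 = 2: Horner steps 8 → 3, so m(2) = 3.
  α_4 = 8: Horner steps 8 → 7, so m(8) = 7.
  α_5 = 5: Horner steps 8 → 5, so m(5) = 5.
Codeword c = [4, 6, 3, 7, 5] ∈ F_11^5.


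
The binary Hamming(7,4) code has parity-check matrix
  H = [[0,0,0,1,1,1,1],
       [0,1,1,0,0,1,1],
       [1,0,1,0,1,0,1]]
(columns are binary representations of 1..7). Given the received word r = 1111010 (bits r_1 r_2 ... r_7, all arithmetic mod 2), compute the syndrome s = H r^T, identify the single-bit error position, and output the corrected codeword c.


s = (0, 1, 0)^T, error position = 2, corrected codeword c = 1011010

Compute s = H r^T mod 2 one row at a time:
  s_1 = 1 + 0 + 1 + 0 = 2 ≡ 0 (mod 2).
  s_2 = 1 + 1 + 1 + 0 = 3 ≡ 1 (mod 2).
  s_3 = 1 + 1 + 0 + 0 = 2 ≡ 0 (mod 2).
s = (0, 1, 0)^T — this equals column 2 of H (binary 010), so error is at position 2.
Correct: flip bit 2 of r = 1111010 to get c = 1011010.


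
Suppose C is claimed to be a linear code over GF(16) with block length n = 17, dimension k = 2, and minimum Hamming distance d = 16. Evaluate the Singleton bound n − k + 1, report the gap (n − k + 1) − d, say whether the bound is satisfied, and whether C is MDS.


Singleton RHS = n − k + 1 = 16, slack = 0, bound satisfied, MDS.

Singleton bound: d ≤ n − k + 1.
Here n = 17, k = 2, so n − k + 1 = 16.
Given d = 16, check d ≤ 16: YES.
Slack = (n − k + 1) − d = 0.
The code is MDS (slack = 0).
Description: the claimed parameters are [17, 2, 16]_16; such a code would be MDS (meets Singleton bound).


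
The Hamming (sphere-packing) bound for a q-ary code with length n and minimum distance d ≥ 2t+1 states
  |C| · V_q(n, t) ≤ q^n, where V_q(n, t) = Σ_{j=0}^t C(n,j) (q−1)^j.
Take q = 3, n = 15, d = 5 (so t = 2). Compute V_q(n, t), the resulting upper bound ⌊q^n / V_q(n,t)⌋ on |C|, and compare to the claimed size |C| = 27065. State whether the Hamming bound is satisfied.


V_q(n, t) = 451, q^n = 14348907, Hamming bound = 31815, |C| = 27065 ≤ bound (satisfied).

Step 1: Compute V_q(n, t) = Σ_{j=0}^2 C(n, j) (q−1)^j.
  j = 0: C(15,0)·(2)^0 = 1·1 = 1.
  j = 1: C(15,1)·(2)^1 = 15·2 = 30.
  j = 2: C(15,2)·(2)^2 = 105·4 = 420.
  V_q(n, t) = 1 + 30 + 420 = 451.
Step 2: q^n = 3^15 = 14348907.
Step 3: Hamming bound ⌊q^n / V_q(n,t)⌋ = ⌊14348907/451⌋ = 31815.
Step 4: Compare |C| = 27065 to 31815: satisfied.
The claimed |C| lies below the Hamming bound.


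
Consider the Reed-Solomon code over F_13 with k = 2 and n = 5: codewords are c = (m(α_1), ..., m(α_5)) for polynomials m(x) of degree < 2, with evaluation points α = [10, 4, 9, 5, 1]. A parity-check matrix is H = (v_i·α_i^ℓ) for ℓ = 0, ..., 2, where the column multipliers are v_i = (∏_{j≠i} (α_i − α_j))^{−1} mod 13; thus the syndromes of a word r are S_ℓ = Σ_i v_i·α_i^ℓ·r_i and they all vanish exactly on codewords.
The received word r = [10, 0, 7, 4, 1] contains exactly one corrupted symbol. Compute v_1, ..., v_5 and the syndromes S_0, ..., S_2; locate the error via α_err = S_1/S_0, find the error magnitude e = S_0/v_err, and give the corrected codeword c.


S = (9, 12, 3), error at position 1, error magnitude e = 12, c = [11, 0, 7, 4, 1].

Step 1: column multipliers v_i = (∏_{j≠i}(α_i − α_j))^{−1} mod 13.
  i = 1 (α = 10): (10−4)(10−9)(10−5)(10−1) = 6·1·5·9 = 270 ≡ 10, so v_1 = 10^{−1} = 4 (mod 13).
  i = 2 (α = 4): (4−10)(4−9)(4−5)(4−1) = (−6)·(−5)·(−1)·3 = −90 ≡ 1, so v_2 = 1^{−1} = 1 (mod 13).
  i = 3 (α = 9): (9−10)(9−4)(9−5)(9−1) = (−1)·5·4·8 = −160 ≡ 9, so v_3 = 9^{−1} = 3 (mod 13).
  i = 4 (α = 5): (5−10)(5−4)(5−9)(5−1) = (−5)·1·(−4)·4 = 80 ≡ 2, so v_4 = 2^{−1} = 7 (mod 13).
  i = 5 (α = 1): (1−10)(1−4)(1−9)(1−5) = (−9)·(−3)·(−8)·(−4) = 864 ≡ 6, so v_5 = 6^{−1} = 11 (mod 13).
  v = [4, 1, 3, 7, 11].
Step 2: syndromes of r = [10, 0, 7, 4, 1] (all sums mod 13).
  S_0 = Σ v_i r_i = 4·10 + 1·0 + 3·7 + 7·4 + 11·1 = 100 ≡ 9.
  S_1 = Σ v_i α_i r_i = 4·10·10 + 1·4·0 + 3·9·7 + 7·5·4 + 11·1·1 = 740 ≡ 12.
  α_i^2 mod 13 = [9, 3, 3, 12, 1].
  S_2 = Σ v_i α_i^2 r_i = 4·9·10 + 1·3·0 + 3·3·7 + 7·12·4 + 11·1·1 = 770 ≡ 3.
  S = (9, 12, 3) ≠ 0, so r is not a codeword (an error is present).
Step 3: locate the error. For a single error e at position i, S_ℓ = v_i·e·α_i^ℓ, so α_err = S_1/S_0.
  S_0^{−1} = 9^{−1} = 3 (mod 13), so α_err = 12·3 = 36 ≡ 10 = α_1. Error position i = 1.
  Consistency check: S_2/S_1 = 3·12 = 36 ≡ 10 = α_err ✓ (single-error assumption holds).
Step 4: error magnitude e = S_0/v_1 = S_0·∏_{j≠1}(α_1 − α_j) = 9·10 = 90 ≡ 12 (mod 13).
Step 5: correct position 1: c_1 = r_1 − e = 10 − 12 ≡ 11 (mod 13). Hence c = [11, 0, 7, 4, 1].
  Check: interpolating c through the α_i gives m(x) = 10 + 4·x (degree < 2) with m(α_i) = c_i for every i, so c is indeed a codeword.


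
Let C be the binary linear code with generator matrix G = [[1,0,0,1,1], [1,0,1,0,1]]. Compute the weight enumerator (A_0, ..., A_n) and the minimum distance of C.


Weight distribution: A_0 = 1, A_2 = 1, A_3 = 2. Minimum distance d = 2.

Enumerate all 2^2 = 4 messages m ∈ F_2^2.
For each, compute codeword c = mG in F_2^5, then tally its weight.
  m = 00 → c = 00000, weight = 0.
  m = 10 → c = 10011, weight = 3.
  m = 01 → c = 10101, weight = 3.
  m = 11 → c = 00110, weight = 2.
Tally weights:
  weight 0: 1 codewords.
  weight 2: 1 codewords.
  weight 3: 2 codewords.
Minimum distance d = smallest w > 0 with A_w > 0 = 2.
Sanity: Σ A_w = 4 = 2^2 = 4 ✓.


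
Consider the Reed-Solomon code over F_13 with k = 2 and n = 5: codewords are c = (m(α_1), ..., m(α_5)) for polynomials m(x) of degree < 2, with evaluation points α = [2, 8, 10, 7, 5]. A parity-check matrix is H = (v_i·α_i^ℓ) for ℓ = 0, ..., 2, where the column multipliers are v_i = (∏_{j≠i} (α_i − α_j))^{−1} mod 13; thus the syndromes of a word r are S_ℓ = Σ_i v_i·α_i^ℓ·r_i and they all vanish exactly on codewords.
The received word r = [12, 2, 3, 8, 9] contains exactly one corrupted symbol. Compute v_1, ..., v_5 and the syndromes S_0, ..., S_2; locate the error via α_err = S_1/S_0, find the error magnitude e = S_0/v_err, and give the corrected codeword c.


S = (2, 10, 11), error at position 5, error magnitude e = 2, c = [12, 2, 3, 8, 7].

Step 1: column multipliers v_i = (∏_{j≠i}(α_i − α_j))^{−1} mod 13.
  i = 1 (α = 2): (2−8)(2−10)(2−7)(2−5) = (−6)·(−8)·(−5)·(−3) = 720 ≡ 5, so v_1 = 5^{−1} = 8 (mod 13).
  i = 2 (α = 8): (8−2)(8−10)(8−7)(8−5) = 6·(−2)·1·3 = −36 ≡ 3, so v_2 = 3^{−1} = 9 (mod 13).
  i = 3 (α = 10): (10−2)(10−8)(10−7)(10−5) = 8·2·3·5 = 240 ≡ 6, so v_3 = 6^{−1} = 11 (mod 13).
  i = 4 (α = 7): (7−2)(7−8)(7−10)(7−5) = 5·(−1)·(−3)·2 = 30 ≡ 4, so v_4 = 4^{−1} = 10 (mod 13).
  i = 5 (α = 5): (5−2)(5−8)(5−10)(5−7) = 3·(−3)·(−5)·(−2) = −90 ≡ 1, so v_5 = 1^{−1} = 1 (mod 13).
  v = [8, 9, 11, 10, 1].
Step 2: syndromes of r = [12, 2, 3, 8, 9] (all sums mod 13).
  S_0 = Σ v_i r_i = 8·12 + 9·2 + 11·3 + 10·8 + 1·9 = 236 ≡ 2.
  S_1 = Σ v_i α_i r_i = 8·2·12 + 9·8·2 + 11·10·3 + 10·7·8 + 1·5·9 = 1271 ≡ 10.
  α_i^2 mod 13 = [4, 12, 9, 10, 12].
  S_2 = Σ v_i α_i^2 r_i = 8·4·12 + 9·12·2 + 11·9·3 + 10·10·8 + 1·12·9 = 1805 ≡ 11.
  S = (2, 10, 11) ≠ 0, so r is not a codeword (an error is present).
Step 3: locate the error. For a single error e at position i, S_ℓ = v_i·e·α_i^ℓ, so α_err = S_1/S_0.
  S_0^{−1} = 2^{−1} = 7 (mod 13), so α_err = 10·7 = 70 ≡ 5 = α_5. Error position i = 5.
  Consistency check: S_2/S_1 = 11·4 = 44 ≡ 5 = α_err ✓ (single-error assumption holds).
Step 4: error magnitude e = S_0/v_5 = S_0·∏_{j≠5}(α_5 − α_j) = 2·1 = 2 ≡ 2 (mod 13).
Step 5: correct position 5: c_5 = r_5 − e = 9 − 2 ≡ 7 (mod 13). Hence c = [12, 2, 3, 8, 7].
  Check: interpolating c through the α_i gives m(x) = 11 + 7·x (degree < 2) with m(α_i) = c_i for every i, so c is indeed a codeword.


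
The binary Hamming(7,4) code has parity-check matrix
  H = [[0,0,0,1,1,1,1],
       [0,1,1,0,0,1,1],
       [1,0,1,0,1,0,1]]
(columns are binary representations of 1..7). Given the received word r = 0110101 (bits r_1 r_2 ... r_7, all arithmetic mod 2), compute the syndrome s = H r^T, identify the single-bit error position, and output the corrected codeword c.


s = (0, 1, 1)^T, error position = 3, corrected codeword c = 0100101

Compute s = H r^T mod 2 one row at a time:
  s_1 = 0 + 1 + 0 + 1 = 2 ≡ 0 (mod 2).
  s_2 = 1 + 1 + 0 + 1 = 3 ≡ 1 (mod 2).
  s_3 = 0 + 1 + 1 + 1 = 3 ≡ 1 (mod 2).
s = (0, 1, 1)^T — this equals column 3 of H (binary 011), so error is at position 3.
Correct: flip bit 3 of r = 0110101 to get c = 0100101.


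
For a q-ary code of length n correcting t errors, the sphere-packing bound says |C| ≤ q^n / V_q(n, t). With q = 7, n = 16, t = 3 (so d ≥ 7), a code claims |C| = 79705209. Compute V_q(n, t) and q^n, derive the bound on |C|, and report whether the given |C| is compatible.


V_q(n, t) = 125377, q^n = 33232930569601, Hamming bound = 265064011, |C| = 79705209 ≤ bound (satisfied).

Step 1: Compute V_q(n, t) = Σ_{j=0}^3 C(n, j) (q−1)^j.
  j = 0: C(16,0)·(6)^0 = 1·1 = 1.
  j = 1: C(16,1)·(6)^1 = 16·6 = 96.
  j = 2: C(16,2)·(6)^2 = 120·36 = 4320.
  j = 3: C(16,3)·(6)^3 = 560·216 = 120960.
  V_q(n, t) = 1 + 96 + 4320 + 120960 = 125377.
Step 2: q^n = 7^16 = 33232930569601.
Step 3: Hamming bound ⌊q^n / V_q(n,t)⌋ = ⌊33232930569601/125377⌋ = 265064011.
Step 4: Compare |C| = 79705209 to 265064011: satisfied.
The claimed |C| lies below the Hamming bound.


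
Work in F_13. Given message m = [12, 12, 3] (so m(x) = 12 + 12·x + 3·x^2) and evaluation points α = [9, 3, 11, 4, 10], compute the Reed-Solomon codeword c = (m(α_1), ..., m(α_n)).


c = [12, 10, 0, 4, 3]

Message polynomial: m(x) = 12 + 12·x + 3·x^2 (mod 13).
For each evaluation point α_i, compute m(α_i) mod 13:
  α_1 = 9: Horner steps 3 → 0 → 12, so m(9) = 12.
  α_2 = 3: Horner steps 3 → 8 → 10, so m(3) = 10.
  α_3 = 11: Horner steps 3 → 6 → 0, so m(11) = 0.
  α_4 = 4: Horner steps 3 → 11 → 4, so m(4) = 4.
  α_5 = 10: Horner steps 3 → 3 → 3, so m(10) = 3.
Codeword c = [12, 10, 0, 4, 3] ∈ F_13^5.


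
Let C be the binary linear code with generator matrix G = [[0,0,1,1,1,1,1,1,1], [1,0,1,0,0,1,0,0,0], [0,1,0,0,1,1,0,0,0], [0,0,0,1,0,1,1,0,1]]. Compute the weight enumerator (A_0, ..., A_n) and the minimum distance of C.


Weight distribution: A_0 = 1, A_3 = 4, A_4 = 4, A_5 = 2, A_6 = 2, A_7 = 2, A_8 = 1. Minimum distance d = 3.

Enumerate all 2^4 = 16 messages m ∈ F_2^4.
For each, compute codeword c = mG in F_2^9, then tally its weight.
  m = 0000 → c = 000000000, weight = 0.
  m = 1000 → c = 001111111, weight = 7.
  m = 0100 → c = 101001000, weight = 3.
  m = 1100 → c = 100110111, weight = 6.
  m = 0010 → c = 010011000, weight = 3.
  m = 1010 → c = 011100111, weight = 6.
  m = 0110 → c = 111010000, weight = 4.
  m = 1110 → c = 110101111, weight = 7.
  m = 0001 → c = 000101101, weight = 4.
  m = 1001 → c = 001010010, weight = 3.
  m = 0101 → c = 101100101, weight = 5.
  m = 1101 → c = 100011010, weight = 4.
  m = 0011 → c = 010110101, weight = 5.
  m = 1011 → c = 011001010, weight = 4.
  m = 0111 → c = 111111101, weight = 8.
  m = 1111 → c = 110000010, weight = 3.
Tally weights:
  weight 0: 1 codewords.
  weight 3: 4 codewords.
  weight 4: 4 codewords.
  weight 5: 2 codewords.
  weight 6: 2 codewords.
  weight 7: 2 codewords.
  weight 8: 1 codewords.
Minimum distance d = smallest w > 0 with A_w > 0 = 3.
Sanity: Σ A_w = 16 = 2^4 = 16 ✓.


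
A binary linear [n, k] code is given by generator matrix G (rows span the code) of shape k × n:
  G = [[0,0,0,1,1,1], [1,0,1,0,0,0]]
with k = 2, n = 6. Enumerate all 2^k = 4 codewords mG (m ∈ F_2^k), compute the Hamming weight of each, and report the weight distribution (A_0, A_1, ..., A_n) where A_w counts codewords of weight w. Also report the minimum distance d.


Weight distribution: A_0 = 1, A_2 = 1, A_3 = 1, A_5 = 1. Minimum distance d = 2.

Enumerate all 2^2 = 4 messages m ∈ F_2^2.
For each, compute codeword c = mG in F_2^6, then tally its weight.
  m = 00 → c = 000000, weight = 0.
  m = 10 → c = 000111, weight = 3.
  m = 01 → c = 101000, weight = 2.
  m = 11 → c = 101111, weight = 5.
Tally weights:
  weight 0: 1 codewords.
  weight 2: 1 codewords.
  weight 3: 1 codewords.
  weight 5: 1 codewords.
Minimum distance d = smallest w > 0 with A_w > 0 = 2.
Sanity: Σ A_w = 4 = 2^2 = 4 ✓.


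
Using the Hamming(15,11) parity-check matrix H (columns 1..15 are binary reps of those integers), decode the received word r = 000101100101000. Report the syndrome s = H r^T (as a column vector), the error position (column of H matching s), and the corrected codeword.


s = (0, 0, 1, 1)^T, error position = 3, corrected codeword c = 001101100101000

Compute s = H r^T mod 2 one row at a time:
  s_1 = 0 + 0 + 1 + 0 + 1 + 0 + 0 + 0 = 2 ≡ 0 (mod 2).
  s_2 = 1 + 0 + 1 + 1 + 1 + 0 + 0 + 0 = 4 ≡ 0 (mod 2).
  s_3 = 0 + 0 + 1 + 1 + 1 + 0 + 0 + 0 = 3 ≡ 1 (mod 2).
  s_4 = 0 + 0 + 0 + 1 + 0 + 0 + 0 + 0 = 1 ≡ 1 (mod 2).
s = (0, 0, 1, 1)^T — this equals column 3 of H (binary 0011), so error is at position 3.
Correct: flip bit 3 of r = 000101100101000 to get c = 001101100101000.


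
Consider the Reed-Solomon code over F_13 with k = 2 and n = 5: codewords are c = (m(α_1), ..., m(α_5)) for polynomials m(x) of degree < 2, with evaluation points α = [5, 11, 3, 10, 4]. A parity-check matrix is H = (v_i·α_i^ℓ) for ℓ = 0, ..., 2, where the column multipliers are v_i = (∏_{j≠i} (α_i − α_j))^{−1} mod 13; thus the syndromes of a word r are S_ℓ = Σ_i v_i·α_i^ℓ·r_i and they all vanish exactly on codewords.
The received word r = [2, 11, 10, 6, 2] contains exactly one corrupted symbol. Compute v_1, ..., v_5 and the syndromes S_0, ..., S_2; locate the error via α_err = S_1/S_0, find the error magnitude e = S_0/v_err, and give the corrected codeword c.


S = (1, 5, 12), error at position 1, error magnitude e = 8, c = [7, 11, 10, 6, 2].

Step 1: column multipliers v_i = (∏_{j≠i}(α_i − α_j))^{−1} mod 13.
  i = 1 (α = 5): (5−11)(5−3)(5−10)(5−4) = (−6)·2·(−5)·1 = 60 ≡ 8, so v_1 = 8^{−1} = 5 (mod 13).
  i = 2 (α = 11): (11−5)(11−3)(11−10)(11−4) = 6·8·1·7 = 336 ≡ 11, so v_2 = 11^{−1} = 6 (mod 13).
  i = 3 (α = 3): (3−5)(3−11)(3−10)(3−4) = (−2)·(−8)·(−7)·(−1) = 112 ≡ 8, so v_3 = 8^{−1} = 5 (mod 13).
  i = 4 (α = 10): (10−5)(10−11)(10−3)(10−4) = 5·(−1)·7·6 = −210 ≡ 11, so v_4 = 11^{−1} = 6 (mod 13).
  i = 5 (α = 4): (4−5)(4−11)(4−3)(4−10) = (−1)·(−7)·1·(−6) = −42 ≡ 10, so v_5 = 10^{−1} = 4 (mod 13).
  v = [5, 6, 5, 6, 4].
Step 2: syndromes of r = [2, 11, 10, 6, 2] (all sums mod 13).
  S_0 = Σ v_i r_i = 5·2 + 6·11 + 5·10 + 6·6 + 4·2 = 170 ≡ 1.
  S_1 = Σ v_i α_i r_i = 5·5·2 + 6·11·11 + 5·3·10 + 6·10·6 + 4·4·2 = 1318 ≡ 5.
  α_i^2 mod 13 = [12, 4, 9, 9, 3].
  S_2 = Σ v_i α_i^2 r_i = 5·12·2 + 6·4·11 + 5·9·10 + 6·9·6 + 4·3·2 = 1182 ≡ 12.
  S = (1, 5, 12) ≠ 0, so r is not a codeword (an error is present).
Step 3: locate the error. For a single error e at position i, S_ℓ = v_i·e·α_i^ℓ, so α_err = S_1/S_0.
  S_0^{−1} = 1^{−1} = 1 (mod 13), so α_err = 5·1 = 5 ≡ 5 = α_1. Error position i = 1.
  Consistency check: S_2/S_1 = 12·8 = 96 ≡ 5 = α_err ✓ (single-error assumption holds).
Step 4: error magnitude e = S_0/v_1 = S_0·∏_{j≠1}(α_1 − α_j) = 1·8 = 8 ≡ 8 (mod 13).
Step 5: correct position 1: c_1 = r_1 − e = 2 − 8 ≡ 7 (mod 13). Hence c = [7, 11, 10, 6, 2].
  Check: interpolating c through the α_i gives m(x) = 8 + 5·x (degree < 2) with m(α_i) = c_i for every i, so c is indeed a codeword.


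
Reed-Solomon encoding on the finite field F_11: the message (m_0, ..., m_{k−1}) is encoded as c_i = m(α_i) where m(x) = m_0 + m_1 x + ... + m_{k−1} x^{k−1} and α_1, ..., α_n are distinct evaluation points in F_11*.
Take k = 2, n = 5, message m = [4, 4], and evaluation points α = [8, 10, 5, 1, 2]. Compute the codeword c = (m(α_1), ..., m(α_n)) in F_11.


c = [3, 0, 2, 8, 1]

Message polynomial: m(x) = 4 + 4·x (mod 11).
For each evaluation point α_i, compute m(α_i) mod 11:
  α_1 = 8: Horner steps 4 → 3, so m(8) = 3.
  α_2 = 10: Horner steps 4 → 0, so m(10) = 0.
  α_3 = 5: Horner steps 4 → 2, so m(5) = 2.
  α_4 = 1: Horner steps 4 → 8, so m(1) = 8.
  α_5 = 2: Horner steps 4 → 1, so m(2) = 1.
Codeword c = [3, 0, 2, 8, 1] ∈ F_11^5.


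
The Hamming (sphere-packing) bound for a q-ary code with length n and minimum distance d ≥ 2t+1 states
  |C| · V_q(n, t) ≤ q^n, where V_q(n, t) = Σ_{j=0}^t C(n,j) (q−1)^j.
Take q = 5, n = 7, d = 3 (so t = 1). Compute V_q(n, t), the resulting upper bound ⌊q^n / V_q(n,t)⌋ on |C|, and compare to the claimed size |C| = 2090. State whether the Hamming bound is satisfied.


V_q(n, t) = 29, q^n = 78125, Hamming bound = 2693, |C| = 2090 ≤ bound (satisfied).

Step 1: Compute V_q(n, t) = Σ_{j=0}^1 C(n, j) (q−1)^j.
  j = 0: C(7,0)·(4)^0 = 1·1 = 1.
  j = 1: C(7,1)·(4)^1 = 7·4 = 28.
  V_q(n, t) = 1 + 28 = 29.
Step 2: q^n = 5^7 = 78125.
Step 3: Hamming bound ⌊q^n / V_q(n,t)⌋ = ⌊78125/29⌋ = 2693.
Step 4: Compare |C| = 2090 to 2693: satisfied.
The claimed |C| lies below the Hamming bound.


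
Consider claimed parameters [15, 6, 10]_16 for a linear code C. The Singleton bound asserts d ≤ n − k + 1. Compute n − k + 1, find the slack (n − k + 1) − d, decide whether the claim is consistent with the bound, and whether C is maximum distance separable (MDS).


Singleton RHS = n − k + 1 = 10, slack = 0, bound satisfied, MDS.

Singleton bound: d ≤ n − k + 1.
Here n = 15, k = 6, so n − k + 1 = 10.
Given d = 10, check d ≤ 10: YES.
Slack = (n − k + 1) − d = 0.
The code is MDS (slack = 0).
Description: the claimed parameters are [15, 6, 10]_16; such a code would be MDS (meets Singleton bound).


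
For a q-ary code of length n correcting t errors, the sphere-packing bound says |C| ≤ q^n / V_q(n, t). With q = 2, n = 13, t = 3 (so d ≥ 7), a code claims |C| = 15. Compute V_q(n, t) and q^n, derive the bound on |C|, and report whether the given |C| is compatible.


V_q(n, t) = 378, q^n = 8192, Hamming bound = 21, |C| = 15 ≤ bound (satisfied).

Step 1: Compute V_q(n, t) = Σ_{j=0}^3 C(n, j) (q−1)^j.
  j = 0: C(13,0)·(1)^0 = 1·1 = 1.
  j = 1: C(13,1)·(1)^1 = 13·1 = 13.
  j = 2: C(13,2)·(1)^2 = 78·1 = 78.
  j = 3: C(13,3)·(1)^3 = 286·1 = 286.
  V_q(n, t) = 1 + 13 + 78 + 286 = 378.
Step 2: q^n = 2^13 = 8192.
Step 3: Hamming bound ⌊q^n / V_q(n,t)⌋ = ⌊8192/378⌋ = 21.
Step 4: Compare |C| = 15 to 21: satisfied.
The claimed |C| lies below the Hamming bound.


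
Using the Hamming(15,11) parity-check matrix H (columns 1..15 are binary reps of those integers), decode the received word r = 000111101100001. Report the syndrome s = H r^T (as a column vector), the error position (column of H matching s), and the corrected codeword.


s = (1, 1, 0, 0)^T, error position = 12, corrected codeword c = 000111101101001

Compute s = H r^T mod 2 one row at a time:
  s_1 = 0 + 1 + 1 + 0 + 0 + 0 + 0 + 1 = 3 ≡ 1 (mod 2).
  s_2 = 1 + 1 + 1 + 1 + 0 + 0 + 0 + 1 = 5 ≡ 1 (mod 2).
  s_3 = 0 + 0 + 1 + 1 + 1 + 0 + 0 + 1 = 4 ≡ 0 (mod 2).
  s_4 = 0 + 0 + 1 + 1 + 1 + 0 + 0 + 1 = 4 ≡ 0 (mod 2).
s = (1, 1, 0, 0)^T — this equals column 12 of H (binary 1100), so error is at position 12.
Correct: flip bit 12 of r = 000111101100001 to get c = 000111101101001.


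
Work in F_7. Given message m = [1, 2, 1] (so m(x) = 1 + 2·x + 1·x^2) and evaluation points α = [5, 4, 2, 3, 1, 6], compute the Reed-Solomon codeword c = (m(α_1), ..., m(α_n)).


c = [1, 4, 2, 2, 4, 0]

Message polynomial: m(x) = 1 + 2·x + 1·x^2 (mod 7).
For each evaluation point α_i, compute m(α_i) mod 7:
  α_1 = 5: Horner steps 1 → 0 → 1, so m(5) = 1.
  α_2 = 4: Horner steps 1 → 6 → 4, so m(4) = 4.
  α_3 = 2: Horner steps 1 → 4 → 2, so m(2) = 2.
  α_4 = 3: Horner steps 1 → 5 → 2, so m(3) = 2.
  α_5 = 1: Horner steps 1 → 3 → 4, so m(1) = 4.
  α_6 = 6: Horner steps 1 → 1 → 0, so m(6) = 0.
Codeword c = [1, 4, 2, 2, 4, 0] ∈ F_7^6.


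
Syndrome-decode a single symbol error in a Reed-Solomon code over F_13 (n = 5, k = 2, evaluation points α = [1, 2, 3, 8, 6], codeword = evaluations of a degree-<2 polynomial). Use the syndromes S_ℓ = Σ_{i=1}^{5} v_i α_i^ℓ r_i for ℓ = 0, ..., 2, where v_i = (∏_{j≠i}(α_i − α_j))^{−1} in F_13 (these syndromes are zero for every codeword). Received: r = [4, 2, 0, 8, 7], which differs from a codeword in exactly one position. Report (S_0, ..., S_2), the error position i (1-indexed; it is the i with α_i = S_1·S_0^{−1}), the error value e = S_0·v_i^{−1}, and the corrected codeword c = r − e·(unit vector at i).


S = (11, 10, 2), error at position 4, error magnitude e = 5, c = [4, 2, 0, 3, 7].

Step 1: column multipliers v_i = (∏_{j≠i}(α_i − α_j))^{−1} mod 13.
  i = 1 (α = 1): (1−2)(1−3)(1−8)(1−6) = (−1)·(−2)·(−7)·(−5) = 70 ≡ 5, so v_1 = 5^{−1} = 8 (mod 13).
  i = 2 (α = 2): (2−1)(2−3)(2−8)(2−6) = 1·(−1)·(−6)·(−4) = −24 ≡ 2, so v_2 = 2^{−1} = 7 (mod 13).
  i = 3 (α = 3): (3−1)(3−2)(3−8)(3−6) = 2·1·(−5)·(−3) = 30 ≡ 4, so v_3 = 4^{−1} = 10 (mod 13).
  i = 4 (α = 8): (8−1)(8−2)(8−3)(8−6) = 7·6·5·2 = 420 ≡ 4, so v_4 = 4^{−1} = 10 (mod 13).
  i = 5 (α = 6): (6−1)(6−2)(6−3)(6−8) = 5·4·3·(−2) = −120 ≡ 10, so v_5 = 10^{−1} = 4 (mod 13).
  v = [8, 7, 10, 10, 4].
Step 2: syndromes of r = [4, 2, 0, 8, 7] (all sums mod 13).
  S_0 = Σ v_i r_i = 8·4 + 7·2 + 10·0 + 10·8 + 4·7 = 154 ≡ 11.
  S_1 = Σ v_i α_i r_i = 8·1·4 + 7·2·2 + 10·3·0 + 10·8·8 + 4·6·7 = 868 ≡ 10.
  α_i^2 mod 13 = [1, 4, 9, 12, 10].
  S_2 = Σ v_i α_i^2 r_i = 8·1·4 + 7·4·2 + 10·9·0 + 10·12·8 + 4·10·7 = 1328 ≡ 2.
  S = (11, 10, 2) ≠ 0, so r is not a codeword (an error is present).
Step 3: locate the error. For a single error e at position i, S_ℓ = v_i·e·α_i^ℓ, so α_err = S_1/S_0.
  S_0^{−1} = 11^{−1} = 6 (mod 13), so α_err = 10·6 = 60 ≡ 8 = α_4. Error position i = 4.
  Consistency check: S_2/S_1 = 2·4 = 8 ≡ 8 = α_err ✓ (single-error assumption holds).
Step 4: error magnitude e = S_0/v_4 = S_0·∏_{j≠4}(α_4 − α_j) = 11·4 = 44 ≡ 5 (mod 13).
Step 5: correct position 4: c_4 = r_4 − e = 8 − 5 ≡ 3 (mod 13). Hence c = [4, 2, 0, 3, 7].
  Check: interpolating c through the α_i gives m(x) = 6 + 11·x (degree < 2) with m(α_i) = c_i for every i, so c is indeed a codeword.
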